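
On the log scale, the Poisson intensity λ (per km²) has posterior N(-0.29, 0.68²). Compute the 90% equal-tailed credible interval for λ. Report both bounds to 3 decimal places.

[0.245, 2.290]

On the log scale the 90% interval is -0.29 ± 1.645 × 0.68 = [-1.4085, 0.8285].
Exponentiate: [e^-1.4085, e^0.8285] = [0.245, 2.290].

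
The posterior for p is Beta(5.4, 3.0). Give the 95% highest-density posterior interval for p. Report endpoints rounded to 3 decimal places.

[0.342, 0.926]

The posterior is unimodal and skewed, so the HPD interval has equal density at both endpoints and is the shortest 95% interval.
Solving f(0.342) = f(0.926) with F(0.926) − F(0.342) = 0.95 gives [0.342, 0.926].
For comparison, the equal-tailed interval is [0.315, 0.907]; the HPD is narrower and shifted toward the mode.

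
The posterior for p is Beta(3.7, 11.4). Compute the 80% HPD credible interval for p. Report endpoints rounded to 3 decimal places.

The posterior is unimodal and skewed, so the HPD interval has equal density at both endpoints and is the shortest 80% interval.
Solving f(0.093) = f(0.362) with F(0.362) − F(0.093) = 0.80 gives [0.093, 0.362].
For comparison, the equal-tailed interval is [0.115, 0.391]; the HPD is narrower and shifted toward the mode.

[0.093, 0.362]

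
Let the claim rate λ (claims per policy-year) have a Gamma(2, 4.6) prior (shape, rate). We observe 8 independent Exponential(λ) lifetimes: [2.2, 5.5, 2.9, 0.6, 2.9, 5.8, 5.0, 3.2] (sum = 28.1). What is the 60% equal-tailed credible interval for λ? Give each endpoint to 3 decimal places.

[0.223, 0.383]

Posterior: Gamma(2+8, 4.6+28.1) = Gamma(10, 32.7) (shape, rate).
Equal-tailed 60% interval: Gamma(10, 32.7) quantiles at 0.2 and 0.8.
Posterior mean ≈ 0.306, SD ≈ 0.097; a Normal approximation gives roughly [0.224, 0.387].
Exact: lower = 0.223; upper = 0.383.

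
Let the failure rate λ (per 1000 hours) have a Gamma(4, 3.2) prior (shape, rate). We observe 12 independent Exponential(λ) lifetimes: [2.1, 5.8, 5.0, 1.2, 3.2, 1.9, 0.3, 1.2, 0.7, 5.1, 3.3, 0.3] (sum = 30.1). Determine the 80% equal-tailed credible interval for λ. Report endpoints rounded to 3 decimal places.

Posterior: Gamma(4+12, 3.2+30.1) = Gamma(16, 33.3) (shape, rate).
Equal-tailed 80% interval: Gamma(16, 33.3) quantiles at 0.1 and 0.9.
Posterior mean ≈ 0.480, SD ≈ 0.120; a Normal approximation gives roughly [0.327, 0.634].
Exact: lower = 0.334; upper = 0.639.

[0.334, 0.639]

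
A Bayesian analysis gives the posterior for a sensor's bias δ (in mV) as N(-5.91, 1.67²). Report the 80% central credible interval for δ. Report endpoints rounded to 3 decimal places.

The posterior is symmetric, so the 80% equal-tailed interval is δ = -5.91 ± z·1.67 with z = 1.282.
Half-width: 1.282 × 1.67 = 2.140.
-5.91 − 2.140 = -8.050; -5.91 + 2.140 = -3.770.

[-8.050, -3.770]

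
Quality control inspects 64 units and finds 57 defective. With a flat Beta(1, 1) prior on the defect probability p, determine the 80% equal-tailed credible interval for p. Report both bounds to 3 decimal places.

Posterior: Beta(1+57, 1+7) = Beta(58, 8).
Equal-tailed 80% interval: the 0.1 and 0.9 quantiles of Beta(58, 8).
Posterior mean ≈ 0.879, SD ≈ 0.040; a Normal approximation gives roughly [0.828, 0.930].
Exact: F⁻¹(0.1) = 0.826; F⁻¹(0.9) = 0.927.

[0.826, 0.927]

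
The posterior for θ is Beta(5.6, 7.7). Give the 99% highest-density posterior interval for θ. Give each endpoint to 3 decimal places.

[0.121, 0.748]

The posterior is unimodal and skewed, so the HPD interval has equal density at both endpoints and is the shortest 99% interval.
Solving f(0.121) = f(0.748) with F(0.748) − F(0.121) = 0.99 gives [0.121, 0.748].
For comparison, the equal-tailed interval is [0.128, 0.756]; the HPD is narrower and shifted toward the mode.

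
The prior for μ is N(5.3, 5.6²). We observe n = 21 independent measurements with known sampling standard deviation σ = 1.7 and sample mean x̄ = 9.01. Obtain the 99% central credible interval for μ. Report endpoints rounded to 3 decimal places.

[8.040, 9.947]

Posterior precision = 1/5.6² + 21/1.7² = 0.0319 + 7.2664 = 7.2983, so posterior SD = 0.3702.
Posterior mean = (5.3/5.6² + 21·9.01/1.7²) / 7.2983 = 8.9938.
Interval: 8.9938 ± 2.576 × 0.3702 → [8.040, 9.947].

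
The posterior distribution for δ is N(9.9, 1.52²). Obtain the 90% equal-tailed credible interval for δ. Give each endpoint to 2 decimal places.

The posterior is symmetric, so the 90% equal-tailed interval is δ = 9.9 ± z·1.52 with z = 1.645.
Half-width: 1.645 × 1.52 = 2.50.
9.9 − 2.50 = 7.40; 9.9 + 2.50 = 12.40.

[7.40, 12.40]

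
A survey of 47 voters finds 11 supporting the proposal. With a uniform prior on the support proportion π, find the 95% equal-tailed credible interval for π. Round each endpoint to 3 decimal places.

[0.136, 0.373]

Posterior: Beta(1+11, 1+36) = Beta(12, 37).
Equal-tailed 95% interval: the 0.025 and 0.975 quantiles of Beta(12, 37).
Posterior mean ≈ 0.245, SD ≈ 0.061; a Normal approximation gives roughly [0.126, 0.364].
Exact: F⁻¹(0.025) = 0.136; F⁻¹(0.975) = 0.373.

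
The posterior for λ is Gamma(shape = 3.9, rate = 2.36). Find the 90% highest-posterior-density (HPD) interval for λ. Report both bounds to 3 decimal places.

The posterior is unimodal and skewed, so the HPD interval has equal density at both endpoints and is the shortest 90% interval.
Solving f(0.374) = f(2.882) with F(2.882) − F(0.374) = 0.90 gives [0.374, 2.882].
For comparison, the equal-tailed interval is [0.554, 3.225]; the HPD is narrower and shifted toward the mode.

[0.374, 2.882]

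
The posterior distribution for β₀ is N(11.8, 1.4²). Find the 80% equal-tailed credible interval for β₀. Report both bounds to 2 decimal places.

[10.01, 13.59]

The posterior is symmetric, so the 80% equal-tailed interval is β₀ = 11.8 ± z·1.4 with z = 1.282.
Half-width: 1.282 × 1.4 = 1.79.
11.8 − 1.79 = 10.01; 11.8 + 1.79 = 13.59.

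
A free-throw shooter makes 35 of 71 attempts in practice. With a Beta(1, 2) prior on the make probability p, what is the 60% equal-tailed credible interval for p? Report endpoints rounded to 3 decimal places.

Posterior: Beta(1+35, 2+36) = Beta(36, 38).
Equal-tailed 60% interval: the 0.2 and 0.8 quantiles of Beta(36, 38).
Posterior mean ≈ 0.486, SD ≈ 0.058; a Normal approximation gives roughly [0.438, 0.535].
Exact: F⁻¹(0.2) = 0.438; F⁻¹(0.8) = 0.535.

[0.438, 0.535]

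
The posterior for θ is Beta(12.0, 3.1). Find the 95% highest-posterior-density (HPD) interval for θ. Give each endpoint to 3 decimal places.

[0.598, 0.968]

The posterior is unimodal and skewed, so the HPD interval has equal density at both endpoints and is the shortest 95% interval.
Solving f(0.598) = f(0.968) with F(0.968) − F(0.598) = 0.95 gives [0.598, 0.968].
For comparison, the equal-tailed interval is [0.566, 0.950]; the HPD is narrower and shifted toward the mode.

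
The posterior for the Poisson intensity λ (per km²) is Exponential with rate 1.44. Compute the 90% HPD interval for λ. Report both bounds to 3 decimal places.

The exponential density is strictly decreasing on [0, ∞), so the HPD interval is anchored at 0: [0, q] with P(λ ≤ q) = 0.90.
q = −ln(1 − 0.90) / 1.44 = 2.3026 / 1.44 = 1.599.

[0.000, 1.599]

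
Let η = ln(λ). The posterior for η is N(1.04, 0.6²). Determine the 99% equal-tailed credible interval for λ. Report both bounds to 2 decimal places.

[0.60, 13.27]

On the log scale the 99% interval is 1.04 ± 2.576 × 0.6 = [-0.5055, 2.5855].
Exponentiate: [e^-0.5055, e^2.5855] = [0.60, 13.27].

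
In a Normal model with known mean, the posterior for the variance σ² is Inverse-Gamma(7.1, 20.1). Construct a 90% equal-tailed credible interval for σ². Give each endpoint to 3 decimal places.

[1.679, 5.993]

Inverse-Gamma(7.1, 20.1) quantiles: F⁻¹(0.05) and F⁻¹(0.95).
Equivalently, 1/σ² ~ Gamma(7.1, rate = 20.1); invert its 0.95 and 0.05 quantiles.
Posterior mean ≈ 3.295, SD ≈ 1.459; a Normal approximation gives roughly [0.895, 5.695].
Exact: lower = 1.679; upper = 5.993.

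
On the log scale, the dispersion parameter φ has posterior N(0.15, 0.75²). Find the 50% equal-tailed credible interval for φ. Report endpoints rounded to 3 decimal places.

[0.701, 1.927]

On the log scale the 50% interval is 0.15 ± 0.674 × 0.75 = [-0.3559, 0.6559].
Exponentiate: [e^-0.3559, e^0.6559] = [0.701, 1.927].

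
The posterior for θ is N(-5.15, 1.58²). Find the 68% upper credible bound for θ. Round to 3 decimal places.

Need U with P(θ ≤ U) = 0.68: U = -5.15 + z_{0.32}·1.58.
z = 0.468; U = -5.15 + 0.468 × 1.58 = -4.411.

-4.411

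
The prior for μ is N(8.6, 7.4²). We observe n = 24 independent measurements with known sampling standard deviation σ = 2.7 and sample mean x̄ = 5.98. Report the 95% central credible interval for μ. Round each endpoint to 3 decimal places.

Posterior precision = 1/7.4² + 24/2.7² = 0.0183 + 3.2922 = 3.3104, so posterior SD = 0.5496.
Posterior mean = (8.6/7.4² + 24·5.98/2.7²) / 3.3104 = 5.9945.
Interval: 5.9945 ± 1.960 × 0.5496 → [4.917, 7.072].

[4.917, 7.072]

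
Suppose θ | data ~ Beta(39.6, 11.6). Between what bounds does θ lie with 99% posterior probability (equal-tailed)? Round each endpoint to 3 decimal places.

[0.607, 0.900]

Posterior: Beta(39.6, 11.6).
Equal-tailed 99% interval: the 0.005 and 0.995 quantiles of Beta(39.6, 11.6).
Posterior mean ≈ 0.773, SD ≈ 0.058; a Normal approximation gives roughly [0.624, 0.923].
Exact: F⁻¹(0.005) = 0.607; F⁻¹(0.995) = 0.900.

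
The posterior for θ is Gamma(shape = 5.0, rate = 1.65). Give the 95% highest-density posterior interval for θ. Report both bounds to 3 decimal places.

[0.731, 5.715]

The posterior is unimodal and skewed, so the HPD interval has equal density at both endpoints and is the shortest 95% interval.
Solving f(0.731) = f(5.715) with F(5.715) − F(0.731) = 0.95 gives [0.731, 5.715].
For comparison, the equal-tailed interval is [0.984, 6.207]; the HPD is narrower and shifted toward the mode.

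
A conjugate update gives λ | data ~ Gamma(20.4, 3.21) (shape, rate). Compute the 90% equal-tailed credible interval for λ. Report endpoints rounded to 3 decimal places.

Posterior: Gamma(shape 20.4, rate 3.21).
Equal-tailed 90% interval: Gamma(20.4, 3.21) quantiles at 0.05 and 0.95.
Posterior mean ≈ 6.355, SD ≈ 1.407; a Normal approximation gives roughly [4.041, 8.670].
Exact: lower = 4.231; upper = 8.833.

[4.231, 8.833]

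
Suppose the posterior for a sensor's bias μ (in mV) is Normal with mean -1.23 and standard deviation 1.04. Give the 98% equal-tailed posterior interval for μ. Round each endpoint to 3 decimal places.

The posterior is symmetric, so the 98% equal-tailed interval is μ = -1.23 ± z·1.04 with z = 2.326.
Half-width: 2.326 × 1.04 = 2.419.
-1.23 − 2.419 = -3.649; -1.23 + 2.419 = 1.189.

[-3.649, 1.189]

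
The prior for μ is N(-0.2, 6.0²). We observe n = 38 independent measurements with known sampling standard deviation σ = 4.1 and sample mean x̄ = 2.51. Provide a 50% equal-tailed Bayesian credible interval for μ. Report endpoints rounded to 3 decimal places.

Posterior precision = 1/6.0² + 38/4.1² = 0.0278 + 2.2606 = 2.2883, so posterior SD = 0.6611.
Posterior mean = (-0.2/6.0² + 38·2.51/4.1²) / 2.2883 = 2.4771.
Interval: 2.4771 ± 0.674 × 0.6611 → [2.031, 2.923].

[2.031, 2.923]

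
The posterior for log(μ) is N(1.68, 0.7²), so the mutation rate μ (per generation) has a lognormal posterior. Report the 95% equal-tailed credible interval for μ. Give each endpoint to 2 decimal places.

On the log scale the 95% interval is 1.68 ± 1.960 × 0.7 = [0.3080, 3.0520].
Exponentiate: [e^0.3080, e^3.0520] = [1.36, 21.16].

[1.36, 21.16]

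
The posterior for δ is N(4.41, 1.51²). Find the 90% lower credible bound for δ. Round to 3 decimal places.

2.475

Need L with P(δ ≥ L) = 0.90: L = 4.41 − z_{0.1}·1.51.
z = 1.282; L = 4.41 − 1.282 × 1.51 = 2.475.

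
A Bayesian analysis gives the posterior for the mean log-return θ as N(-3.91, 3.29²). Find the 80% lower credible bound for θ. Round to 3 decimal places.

Need L with P(θ ≥ L) = 0.80: L = -3.91 − z_{0.2}·3.29.
z = 0.842; L = -3.91 − 0.842 × 3.29 = -6.679.

-6.679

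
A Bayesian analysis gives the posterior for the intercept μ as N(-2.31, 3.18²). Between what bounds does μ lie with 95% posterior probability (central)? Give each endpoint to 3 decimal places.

The posterior is symmetric, so the 95% equal-tailed interval is μ = -2.31 ± z·3.18 with z = 1.960.
Half-width: 1.960 × 3.18 = 6.233.
-2.31 − 6.233 = -8.543; -2.31 + 6.233 = 3.923.

[-8.543, 3.923]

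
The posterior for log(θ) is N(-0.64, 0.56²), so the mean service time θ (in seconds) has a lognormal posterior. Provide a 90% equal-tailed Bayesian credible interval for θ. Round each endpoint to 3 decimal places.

On the log scale the 90% interval is -0.64 ± 1.645 × 0.56 = [-1.5611, 0.2811].
Exponentiate: [e^-1.5611, e^0.2811] = [0.210, 1.325].

[0.210, 1.325]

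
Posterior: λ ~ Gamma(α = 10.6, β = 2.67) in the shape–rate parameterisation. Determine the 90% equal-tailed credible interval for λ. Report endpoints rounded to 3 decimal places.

[2.199, 6.165]

Posterior: Gamma(shape 10.6, rate 2.67).
Equal-tailed 90% interval: Gamma(10.6, 2.67) quantiles at 0.05 and 0.95.
Posterior mean ≈ 3.970, SD ≈ 1.219; a Normal approximation gives roughly [1.964, 5.976].
Exact: lower = 2.199; upper = 6.165.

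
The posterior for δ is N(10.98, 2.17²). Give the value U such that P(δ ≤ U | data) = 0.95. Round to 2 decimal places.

Need U with P(δ ≤ U) = 0.95: U = 10.98 + z_{0.05}·2.17.
z = 1.645; U = 10.98 + 1.645 × 2.17 = 14.55.

14.55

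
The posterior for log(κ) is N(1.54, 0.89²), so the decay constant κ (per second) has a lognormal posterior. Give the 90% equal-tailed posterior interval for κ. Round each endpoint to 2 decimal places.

On the log scale the 90% interval is 1.54 ± 1.645 × 0.89 = [0.0761, 3.0039].
Exponentiate: [e^0.0761, e^3.0039] = [1.08, 20.16].

[1.08, 20.16]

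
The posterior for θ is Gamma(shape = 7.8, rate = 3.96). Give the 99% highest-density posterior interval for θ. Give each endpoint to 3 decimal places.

[0.518, 4.047]

The posterior is unimodal and skewed, so the HPD interval has equal density at both endpoints and is the shortest 99% interval.
Solving f(0.518) = f(4.047) with F(4.047) − F(0.518) = 0.99 gives [0.518, 4.047].
For comparison, the equal-tailed interval is [0.622, 4.253]; the HPD is narrower and shifted toward the mode.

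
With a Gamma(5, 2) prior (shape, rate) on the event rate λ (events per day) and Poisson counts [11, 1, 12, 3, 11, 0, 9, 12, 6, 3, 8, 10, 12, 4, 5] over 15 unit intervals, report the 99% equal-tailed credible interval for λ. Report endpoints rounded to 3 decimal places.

[5.095, 8.302]

Posterior: Gamma(5+107, 2+15) = Gamma(112, 17) (shape, rate).
Equal-tailed 99% interval: Gamma(112, 17) quantiles at 0.005 and 0.995.
Posterior mean ≈ 6.588, SD ≈ 0.623; a Normal approximation gives roughly [4.985, 8.192].
Exact: lower = 5.095; upper = 8.302.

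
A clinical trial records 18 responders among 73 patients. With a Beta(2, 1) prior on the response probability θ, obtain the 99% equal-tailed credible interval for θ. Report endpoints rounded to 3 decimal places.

[0.147, 0.402]

Posterior: Beta(2+18, 1+55) = Beta(20, 56).
Equal-tailed 99% interval: the 0.005 and 0.995 quantiles of Beta(20, 56).
Posterior mean ≈ 0.263, SD ≈ 0.050; a Normal approximation gives roughly [0.134, 0.392].
Exact: F⁻¹(0.005) = 0.147; F⁻¹(0.995) = 0.402.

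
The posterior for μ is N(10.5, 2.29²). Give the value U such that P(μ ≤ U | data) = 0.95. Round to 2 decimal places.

Need U with P(μ ≤ U) = 0.95: U = 10.5 + z_{0.05}·2.29.
z = 1.645; U = 10.5 + 1.645 × 2.29 = 14.27.

14.27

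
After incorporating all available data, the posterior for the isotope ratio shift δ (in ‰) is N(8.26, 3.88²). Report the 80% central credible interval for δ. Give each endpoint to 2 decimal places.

The posterior is symmetric, so the 80% equal-tailed interval is δ = 8.26 ± z·3.88 with z = 1.282.
Half-width: 1.282 × 3.88 = 4.97.
8.26 − 4.97 = 3.29; 8.26 + 4.97 = 13.23.

[3.29, 13.23]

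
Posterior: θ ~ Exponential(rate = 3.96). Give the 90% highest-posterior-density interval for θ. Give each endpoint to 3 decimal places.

[0.000, 0.581]

The exponential density is strictly decreasing on [0, ∞), so the HPD interval is anchored at 0: [0, q] with P(θ ≤ q) = 0.90.
q = −ln(1 − 0.90) / 3.96 = 2.3026 / 3.96 = 0.581.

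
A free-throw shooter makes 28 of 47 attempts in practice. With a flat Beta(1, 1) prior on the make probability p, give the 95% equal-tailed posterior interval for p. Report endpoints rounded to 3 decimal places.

Posterior: Beta(1+28, 1+19) = Beta(29, 20).
Equal-tailed 95% interval: the 0.025 and 0.975 quantiles of Beta(29, 20).
Posterior mean ≈ 0.592, SD ≈ 0.070; a Normal approximation gives roughly [0.456, 0.728].
Exact: F⁻¹(0.025) = 0.453; F⁻¹(0.975) = 0.724.

[0.453, 0.724]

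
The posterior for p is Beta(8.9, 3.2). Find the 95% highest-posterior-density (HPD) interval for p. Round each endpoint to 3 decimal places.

The posterior is unimodal and skewed, so the HPD interval has equal density at both endpoints and is the shortest 95% interval.
Solving f(0.498) = f(0.951) with F(0.951) − F(0.498) = 0.95 gives [0.498, 0.951].
For comparison, the equal-tailed interval is [0.467, 0.931]; the HPD is narrower and shifted toward the mode.

[0.498, 0.951]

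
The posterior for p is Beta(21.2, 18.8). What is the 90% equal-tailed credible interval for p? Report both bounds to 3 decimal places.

[0.401, 0.658]

Posterior: Beta(21.2, 18.8).
Equal-tailed 90% interval: the 0.05 and 0.95 quantiles of Beta(21.2, 18.8).
Posterior mean ≈ 0.530, SD ≈ 0.078; a Normal approximation gives roughly [0.402, 0.658].
Exact: F⁻¹(0.05) = 0.401; F⁻¹(0.95) = 0.658.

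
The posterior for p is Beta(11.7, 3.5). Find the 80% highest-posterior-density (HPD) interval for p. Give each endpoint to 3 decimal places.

[0.657, 0.918]

The posterior is unimodal and skewed, so the HPD interval has equal density at both endpoints and is the shortest 80% interval.
Solving f(0.657) = f(0.918) with F(0.918) − F(0.657) = 0.80 gives [0.657, 0.918].
For comparison, the equal-tailed interval is [0.627, 0.896]; the HPD is narrower and shifted toward the mode.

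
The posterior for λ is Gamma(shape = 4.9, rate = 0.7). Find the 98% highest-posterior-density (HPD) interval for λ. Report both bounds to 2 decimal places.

The posterior is unimodal and skewed, so the HPD interval has equal density at both endpoints and is the shortest 98% interval.
Solving f(1.24) = f(15.18) with F(15.18) − F(1.24) = 0.98 gives [1.24, 15.18].
For comparison, the equal-tailed interval is [1.76, 16.36]; the HPD is narrower and shifted toward the mode.

[1.24, 15.18]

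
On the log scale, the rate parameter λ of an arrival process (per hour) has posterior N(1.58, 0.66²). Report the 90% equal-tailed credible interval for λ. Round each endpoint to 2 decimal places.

On the log scale the 90% interval is 1.58 ± 1.645 × 0.66 = [0.4944, 2.6656].
Exponentiate: [e^0.4944, e^2.6656] = [1.64, 14.38].

[1.64, 14.38]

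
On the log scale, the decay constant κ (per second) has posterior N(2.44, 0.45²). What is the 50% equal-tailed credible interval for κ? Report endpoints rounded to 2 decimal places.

[8.47, 15.54]

On the log scale the 50% interval is 2.44 ± 0.674 × 0.45 = [2.1365, 2.7435].
Exponentiate: [e^2.1365, e^2.7435] = [8.47, 15.54].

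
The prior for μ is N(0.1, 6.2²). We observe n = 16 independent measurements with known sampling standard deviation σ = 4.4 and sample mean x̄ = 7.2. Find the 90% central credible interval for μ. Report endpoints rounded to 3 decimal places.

[5.202, 8.765]

Posterior precision = 1/6.2² + 16/4.4² = 0.0260 + 0.8264 = 0.8525, so posterior SD = 1.0831.
Posterior mean = (0.1/6.2² + 16·7.2/4.4²) / 0.8525 = 6.9833.
Interval: 6.9833 ± 1.645 × 1.0831 → [5.202, 8.765].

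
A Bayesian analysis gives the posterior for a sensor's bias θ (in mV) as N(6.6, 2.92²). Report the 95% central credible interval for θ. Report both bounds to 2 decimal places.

The posterior is symmetric, so the 95% equal-tailed interval is θ = 6.6 ± z·2.92 with z = 1.960.
Half-width: 1.960 × 2.92 = 5.72.
6.6 − 5.72 = 0.88; 6.6 + 5.72 = 12.32.

[0.88, 12.32]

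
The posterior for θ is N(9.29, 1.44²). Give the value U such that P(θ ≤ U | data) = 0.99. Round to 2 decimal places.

Need U with P(θ ≤ U) = 0.99: U = 9.29 + z_{0.01}·1.44.
z = 2.326; U = 9.29 + 2.326 × 1.44 = 12.64.

12.64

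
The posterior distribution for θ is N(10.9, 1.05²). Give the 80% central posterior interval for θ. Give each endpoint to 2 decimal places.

The posterior is symmetric, so the 80% equal-tailed interval is θ = 10.9 ± z·1.05 with z = 1.282.
Half-width: 1.282 × 1.05 = 1.35.
10.9 − 1.35 = 9.55; 10.9 + 1.35 = 12.25.

[9.55, 12.25]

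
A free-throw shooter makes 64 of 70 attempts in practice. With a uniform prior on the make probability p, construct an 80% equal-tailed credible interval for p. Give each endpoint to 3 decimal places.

[0.856, 0.944]

Posterior: Beta(1+64, 1+6) = Beta(65, 7).
Equal-tailed 80% interval: the 0.1 and 0.9 quantiles of Beta(65, 7).
Posterior mean ≈ 0.903, SD ≈ 0.035; a Normal approximation gives roughly [0.858, 0.947].
Exact: F⁻¹(0.1) = 0.856; F⁻¹(0.9) = 0.944.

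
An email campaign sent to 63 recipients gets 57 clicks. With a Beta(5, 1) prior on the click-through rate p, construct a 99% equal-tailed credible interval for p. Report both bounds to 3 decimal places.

[0.786, 0.969]

Posterior: Beta(5+57, 1+6) = Beta(62, 7).
Equal-tailed 99% interval: the 0.005 and 0.995 quantiles of Beta(62, 7).
Posterior mean ≈ 0.899, SD ≈ 0.036; a Normal approximation gives roughly [0.806, 0.992].
Exact: F⁻¹(0.005) = 0.786; F⁻¹(0.995) = 0.969.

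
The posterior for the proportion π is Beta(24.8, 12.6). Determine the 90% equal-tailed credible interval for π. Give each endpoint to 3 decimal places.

Posterior: Beta(24.8, 12.6).
Equal-tailed 90% interval: the 0.05 and 0.95 quantiles of Beta(24.8, 12.6).
Posterior mean ≈ 0.663, SD ≈ 0.076; a Normal approximation gives roughly [0.538, 0.789].
Exact: F⁻¹(0.05) = 0.533; F⁻¹(0.95) = 0.784.

[0.533, 0.784]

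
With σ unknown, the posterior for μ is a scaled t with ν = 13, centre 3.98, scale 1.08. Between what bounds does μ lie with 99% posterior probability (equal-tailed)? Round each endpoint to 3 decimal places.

[0.727, 7.233]

The t_13 distribution is symmetric; the 99% interval is 3.98 ± t·1.08 with t_{0.995,13} = 3.012.
Half-width: 3.012 × 1.08 = 3.253.
3.98 − 3.253 = 0.727; 3.98 + 3.253 = 7.233.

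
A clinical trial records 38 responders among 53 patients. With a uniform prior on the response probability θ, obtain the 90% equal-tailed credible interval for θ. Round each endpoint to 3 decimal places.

Posterior: Beta(1+38, 1+15) = Beta(39, 16).
Equal-tailed 90% interval: the 0.05 and 0.95 quantiles of Beta(39, 16).
Posterior mean ≈ 0.709, SD ≈ 0.061; a Normal approximation gives roughly [0.609, 0.809].
Exact: F⁻¹(0.05) = 0.605; F⁻¹(0.95) = 0.804.

[0.605, 0.804]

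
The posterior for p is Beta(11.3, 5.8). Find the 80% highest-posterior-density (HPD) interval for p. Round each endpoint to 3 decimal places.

[0.527, 0.814]

The posterior is unimodal and skewed, so the HPD interval has equal density at both endpoints and is the shortest 80% interval.
Solving f(0.527) = f(0.814) with F(0.814) − F(0.527) = 0.80 gives [0.527, 0.814].
For comparison, the equal-tailed interval is [0.512, 0.801]; the HPD is narrower and shifted toward the mode.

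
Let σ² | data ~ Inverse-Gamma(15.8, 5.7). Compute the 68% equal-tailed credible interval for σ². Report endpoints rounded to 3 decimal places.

[0.289, 0.480]

Inverse-Gamma(15.8, 5.7) quantiles: F⁻¹(0.16) and F⁻¹(0.84).
Equivalently, 1/σ² ~ Gamma(15.8, rate = 5.7); invert its 0.84 and 0.16 quantiles.
Posterior mean ≈ 0.385, SD ≈ 0.104; a Normal approximation gives roughly [0.282, 0.488].
Exact: lower = 0.289; upper = 0.480.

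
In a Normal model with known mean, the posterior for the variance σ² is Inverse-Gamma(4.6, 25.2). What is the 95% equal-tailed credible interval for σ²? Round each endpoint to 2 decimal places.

Inverse-Gamma(4.6, 25.2) quantiles: F⁻¹(0.025) and F⁻¹(0.975).
Equivalently, 1/σ² ~ Gamma(4.6, rate = 25.2); invert its 0.975 and 0.025 quantiles.
Posterior mean ≈ 7.00, SD ≈ 4.34; a Normal approximation gives roughly [-1.51, 15.51].
Exact: lower = 2.61; upper = 17.95.

[2.61, 17.95]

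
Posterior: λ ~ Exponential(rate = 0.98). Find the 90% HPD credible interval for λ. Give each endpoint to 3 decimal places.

[0.000, 2.350]

The exponential density is strictly decreasing on [0, ∞), so the HPD interval is anchored at 0: [0, q] with P(λ ≤ q) = 0.90.
q = −ln(1 − 0.90) / 0.98 = 2.3026 / 0.98 = 2.350.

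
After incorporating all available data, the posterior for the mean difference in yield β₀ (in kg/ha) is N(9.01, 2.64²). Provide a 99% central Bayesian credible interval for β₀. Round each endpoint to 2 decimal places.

The posterior is symmetric, so the 99% equal-tailed interval is β₀ = 9.01 ± z·2.64 with z = 2.576.
Half-width: 2.576 × 2.64 = 6.80.
9.01 − 6.80 = 2.21; 9.01 + 6.80 = 15.81.

[2.21, 15.81]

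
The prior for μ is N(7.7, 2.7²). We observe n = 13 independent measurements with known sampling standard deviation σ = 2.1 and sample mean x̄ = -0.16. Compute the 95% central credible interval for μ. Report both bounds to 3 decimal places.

[-0.926, 1.305]

Posterior precision = 1/2.7² + 13/2.1² = 0.1372 + 2.9478 = 3.0850, so posterior SD = 0.5693.
Posterior mean = (7.7/2.7² + 13·-0.16/2.1²) / 3.0850 = 0.1895.
Interval: 0.1895 ± 1.960 × 0.5693 → [-0.926, 1.305].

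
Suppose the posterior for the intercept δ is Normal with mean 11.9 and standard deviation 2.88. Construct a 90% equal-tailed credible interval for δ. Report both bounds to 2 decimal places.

[7.16, 16.64]

The posterior is symmetric, so the 90% equal-tailed interval is δ = 11.9 ± z·2.88 with z = 1.645.
Half-width: 1.645 × 2.88 = 4.74.
11.9 − 4.74 = 7.16; 11.9 + 4.74 = 16.64.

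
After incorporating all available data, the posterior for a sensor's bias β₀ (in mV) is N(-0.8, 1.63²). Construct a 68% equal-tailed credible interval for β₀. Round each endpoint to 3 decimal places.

[-2.421, 0.821]

The posterior is symmetric, so the 68% equal-tailed interval is β₀ = -0.8 ± z·1.63 with z = 0.994.
Half-width: 0.994 × 1.63 = 1.621.
-0.8 − 1.621 = -2.421; -0.8 + 1.621 = 0.821.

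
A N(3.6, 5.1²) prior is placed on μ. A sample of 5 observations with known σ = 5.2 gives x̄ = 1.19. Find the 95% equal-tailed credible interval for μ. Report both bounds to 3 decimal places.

[-2.542, 5.752]

Posterior precision = 1/5.1² + 5/5.2² = 0.0384 + 0.1849 = 0.2234, so posterior SD = 2.1159.
Posterior mean = (3.6/5.1² + 5·1.19/5.2²) / 0.2234 = 1.6048.
Interval: 1.6048 ± 1.960 × 2.1159 → [-2.542, 5.752].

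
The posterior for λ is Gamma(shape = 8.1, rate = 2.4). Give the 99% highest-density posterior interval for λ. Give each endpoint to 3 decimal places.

The posterior is unimodal and skewed, so the HPD interval has equal density at both endpoints and is the shortest 99% interval.
Solving f(0.921) = f(6.861) with F(6.861) − F(0.921) = 0.99 gives [0.921, 6.861].
For comparison, the equal-tailed interval is [1.094, 7.200]; the HPD is narrower and shifted toward the mode.

[0.921, 6.861]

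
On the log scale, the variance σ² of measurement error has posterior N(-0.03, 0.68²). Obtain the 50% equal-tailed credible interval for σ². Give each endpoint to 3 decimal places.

On the log scale the 50% interval is -0.03 ± 0.674 × 0.68 = [-0.4887, 0.4287].
Exponentiate: [e^-0.4887, e^0.4287] = [0.613, 1.535].

[0.613, 1.535]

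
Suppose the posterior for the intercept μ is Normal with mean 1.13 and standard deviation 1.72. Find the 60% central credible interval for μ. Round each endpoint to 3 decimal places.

The posterior is symmetric, so the 60% equal-tailed interval is μ = 1.13 ± z·1.72 with z = 0.842.
Half-width: 0.842 × 1.72 = 1.448.
1.13 − 1.448 = -0.318; 1.13 + 1.448 = 2.578.

[-0.318, 2.578]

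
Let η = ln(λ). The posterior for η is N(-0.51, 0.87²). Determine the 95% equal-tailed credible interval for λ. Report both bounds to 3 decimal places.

[0.109, 3.304]

On the log scale the 95% interval is -0.51 ± 1.960 × 0.87 = [-2.2152, 1.1952].
Exponentiate: [e^-2.2152, e^1.1952] = [0.109, 3.304].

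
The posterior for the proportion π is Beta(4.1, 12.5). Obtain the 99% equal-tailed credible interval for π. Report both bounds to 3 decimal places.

[0.049, 0.551]

Posterior: Beta(4.1, 12.5).
Equal-tailed 99% interval: the 0.005 and 0.995 quantiles of Beta(4.1, 12.5).
Posterior mean ≈ 0.247, SD ≈ 0.103; a Normal approximation gives roughly [-0.018, 0.512].
Exact: F⁻¹(0.005) = 0.049; F⁻¹(0.995) = 0.551.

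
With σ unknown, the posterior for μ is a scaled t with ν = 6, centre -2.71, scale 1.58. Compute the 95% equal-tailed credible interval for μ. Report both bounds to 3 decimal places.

[-6.576, 1.156]

The t_6 distribution is symmetric; the 95% interval is -2.71 ± t·1.58 with t_{0.975,6} = 2.447.
Half-width: 2.447 × 1.58 = 3.866.
-2.71 − 3.866 = -6.576; -2.71 + 3.866 = 1.156.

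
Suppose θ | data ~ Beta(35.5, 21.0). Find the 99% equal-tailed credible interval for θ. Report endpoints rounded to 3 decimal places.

Posterior: Beta(35.5, 21.0).
Equal-tailed 99% interval: the 0.005 and 0.995 quantiles of Beta(35.5, 21.0).
Posterior mean ≈ 0.628, SD ≈ 0.064; a Normal approximation gives roughly [0.464, 0.792].
Exact: F⁻¹(0.005) = 0.458; F⁻¹(0.995) = 0.781.

[0.458, 0.781]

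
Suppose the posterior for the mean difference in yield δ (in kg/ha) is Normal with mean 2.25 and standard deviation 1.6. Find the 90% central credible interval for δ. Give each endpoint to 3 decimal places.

[-0.382, 4.882]

The posterior is symmetric, so the 90% equal-tailed interval is δ = 2.25 ± z·1.6 with z = 1.645.
Half-width: 1.645 × 1.6 = 2.632.
2.25 − 2.632 = -0.382; 2.25 + 2.632 = 4.882.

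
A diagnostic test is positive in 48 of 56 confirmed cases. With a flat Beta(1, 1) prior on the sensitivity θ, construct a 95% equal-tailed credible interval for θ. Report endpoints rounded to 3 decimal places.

[0.742, 0.925]

Posterior: Beta(1+48, 1+8) = Beta(49, 9).
Equal-tailed 95% interval: the 0.025 and 0.975 quantiles of Beta(49, 9).
Posterior mean ≈ 0.845, SD ≈ 0.047; a Normal approximation gives roughly [0.752, 0.937].
Exact: F⁻¹(0.025) = 0.742; F⁻¹(0.975) = 0.925.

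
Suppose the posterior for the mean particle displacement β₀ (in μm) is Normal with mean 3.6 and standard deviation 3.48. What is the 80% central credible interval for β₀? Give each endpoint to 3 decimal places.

[-0.860, 8.060]

The posterior is symmetric, so the 80% equal-tailed interval is β₀ = 3.6 ± z·3.48 with z = 1.282.
Half-width: 1.282 × 3.48 = 4.460.
3.6 − 4.460 = -0.860; 3.6 + 4.460 = 8.060.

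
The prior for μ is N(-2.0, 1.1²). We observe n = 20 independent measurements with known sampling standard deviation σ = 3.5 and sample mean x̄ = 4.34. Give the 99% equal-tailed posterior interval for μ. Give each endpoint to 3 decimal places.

Posterior precision = 1/1.1² + 20/3.5² = 0.8264 + 1.6327 = 2.4591, so posterior SD = 0.6377.
Posterior mean = (-2.0/1.1² + 20·4.34/3.5²) / 2.4591 = 2.2093.
Interval: 2.2093 ± 2.576 × 0.6377 → [0.567, 3.852].

[0.567, 3.852]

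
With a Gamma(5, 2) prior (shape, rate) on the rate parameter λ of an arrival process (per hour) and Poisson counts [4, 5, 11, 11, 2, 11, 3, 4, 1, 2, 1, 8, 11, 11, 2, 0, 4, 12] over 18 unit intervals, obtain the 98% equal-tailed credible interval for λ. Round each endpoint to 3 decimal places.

[4.265, 6.682]

Posterior: Gamma(5+103, 2+18) = Gamma(108, 20) (shape, rate).
Equal-tailed 98% interval: Gamma(108, 20) quantiles at 0.01 and 0.99.
Posterior mean ≈ 5.400, SD ≈ 0.520; a Normal approximation gives roughly [4.191, 6.609].
Exact: lower = 4.265; upper = 6.682.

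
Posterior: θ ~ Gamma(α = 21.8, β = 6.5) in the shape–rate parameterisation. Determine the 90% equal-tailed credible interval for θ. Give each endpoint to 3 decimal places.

Posterior: Gamma(shape 21.8, rate 6.5).
Equal-tailed 90% interval: Gamma(21.8, 6.5) quantiles at 0.05 and 0.95.
Posterior mean ≈ 3.354, SD ≈ 0.718; a Normal approximation gives roughly [2.172, 4.535].
Exact: lower = 2.266; upper = 4.616.

[2.266, 4.616]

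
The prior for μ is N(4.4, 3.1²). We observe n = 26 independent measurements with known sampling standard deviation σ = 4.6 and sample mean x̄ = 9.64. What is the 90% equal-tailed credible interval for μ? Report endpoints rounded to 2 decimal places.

[7.81, 10.66]

Posterior precision = 1/3.1² + 26/4.6² = 0.1041 + 1.2287 = 1.3328, so posterior SD = 0.8662.
Posterior mean = (4.4/3.1² + 26·9.64/4.6²) / 1.3328 = 9.2309.
Interval: 9.2309 ± 1.645 × 0.8662 → [7.81, 10.66].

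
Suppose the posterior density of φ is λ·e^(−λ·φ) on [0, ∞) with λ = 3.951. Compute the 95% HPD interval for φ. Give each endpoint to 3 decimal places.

[0.000, 0.758]

The exponential density is strictly decreasing on [0, ∞), so the HPD interval is anchored at 0: [0, q] with P(φ ≤ q) = 0.95.
q = −ln(1 − 0.95) / 3.951 = 2.9957 / 3.951 = 0.758.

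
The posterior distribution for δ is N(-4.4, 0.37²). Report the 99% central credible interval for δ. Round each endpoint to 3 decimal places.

The posterior is symmetric, so the 99% equal-tailed interval is δ = -4.4 ± z·0.37 with z = 2.576.
Half-width: 2.576 × 0.37 = 0.953.
-4.4 − 0.953 = -5.353; -4.4 + 0.953 = -3.447.

[-5.353, -3.447]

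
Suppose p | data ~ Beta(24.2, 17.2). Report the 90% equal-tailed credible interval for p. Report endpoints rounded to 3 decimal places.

Posterior: Beta(24.2, 17.2).
Equal-tailed 90% interval: the 0.05 and 0.95 quantiles of Beta(24.2, 17.2).
Posterior mean ≈ 0.585, SD ≈ 0.076; a Normal approximation gives roughly [0.460, 0.709].
Exact: F⁻¹(0.05) = 0.458; F⁻¹(0.95) = 0.707.

[0.458, 0.707]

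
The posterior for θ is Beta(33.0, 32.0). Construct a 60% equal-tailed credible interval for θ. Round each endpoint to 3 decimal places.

Posterior: Beta(33.0, 32.0).
Equal-tailed 60% interval: the 0.2 and 0.8 quantiles of Beta(33.0, 32.0).
Posterior mean ≈ 0.508, SD ≈ 0.062; a Normal approximation gives roughly [0.456, 0.559].
Exact: F⁻¹(0.2) = 0.455; F⁻¹(0.8) = 0.560.

[0.455, 0.560]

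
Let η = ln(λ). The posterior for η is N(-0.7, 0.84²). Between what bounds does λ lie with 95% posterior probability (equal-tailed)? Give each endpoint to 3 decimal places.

On the log scale the 95% interval is -0.7 ± 1.960 × 0.84 = [-2.3464, 0.9464].
Exponentiate: [e^-2.3464, e^0.9464] = [0.096, 2.576].

[0.096, 2.576]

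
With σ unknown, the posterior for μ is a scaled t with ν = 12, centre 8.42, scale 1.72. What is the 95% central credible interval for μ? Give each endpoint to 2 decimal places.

The t_12 distribution is symmetric; the 95% interval is 8.42 ± t·1.72 with t_{0.975,12} = 2.179.
Half-width: 2.179 × 1.72 = 3.75.
8.42 − 3.75 = 4.67; 8.42 + 3.75 = 12.17.

[4.67, 12.17]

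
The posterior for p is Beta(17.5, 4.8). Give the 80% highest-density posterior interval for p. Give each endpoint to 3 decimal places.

[0.690, 0.904]

The posterior is unimodal and skewed, so the HPD interval has equal density at both endpoints and is the shortest 80% interval.
Solving f(0.690) = f(0.904) with F(0.904) − F(0.690) = 0.80 gives [0.690, 0.904].
For comparison, the equal-tailed interval is [0.670, 0.888]; the HPD is narrower and shifted toward the mode.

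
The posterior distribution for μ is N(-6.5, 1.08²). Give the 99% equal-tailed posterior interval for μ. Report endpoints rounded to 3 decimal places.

The posterior is symmetric, so the 99% equal-tailed interval is μ = -6.5 ± z·1.08 with z = 2.576.
Half-width: 2.576 × 1.08 = 2.782.
-6.5 − 2.782 = -9.282; -6.5 + 2.782 = -3.718.

[-9.282, -3.718]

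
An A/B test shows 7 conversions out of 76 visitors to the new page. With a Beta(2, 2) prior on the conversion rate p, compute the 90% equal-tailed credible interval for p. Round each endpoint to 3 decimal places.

[0.061, 0.175]

Posterior: Beta(2+7, 2+69) = Beta(9, 71).
Equal-tailed 90% interval: the 0.05 and 0.95 quantiles of Beta(9, 71).
Posterior mean ≈ 0.113, SD ≈ 0.035; a Normal approximation gives roughly [0.055, 0.170].
Exact: F⁻¹(0.05) = 0.061; F⁻¹(0.95) = 0.175.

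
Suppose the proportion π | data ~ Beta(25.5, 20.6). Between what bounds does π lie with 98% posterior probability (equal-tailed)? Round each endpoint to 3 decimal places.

Posterior: Beta(25.5, 20.6).
Equal-tailed 98% interval: the 0.01 and 0.99 quantiles of Beta(25.5, 20.6).
Posterior mean ≈ 0.553, SD ≈ 0.072; a Normal approximation gives roughly [0.385, 0.722].
Exact: F⁻¹(0.01) = 0.383; F⁻¹(0.99) = 0.716.

[0.383, 0.716]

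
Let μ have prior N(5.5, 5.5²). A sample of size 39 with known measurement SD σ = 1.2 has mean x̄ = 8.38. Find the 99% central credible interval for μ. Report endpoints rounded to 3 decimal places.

[7.882, 8.871]

Posterior precision = 1/5.5² + 39/1.2² = 0.0331 + 27.0833 = 27.1164, so posterior SD = 0.1920.
Posterior mean = (5.5/5.5² + 39·8.38/1.2²) / 27.1164 = 8.3765.
Interval: 8.3765 ± 2.576 × 0.1920 → [7.882, 8.871].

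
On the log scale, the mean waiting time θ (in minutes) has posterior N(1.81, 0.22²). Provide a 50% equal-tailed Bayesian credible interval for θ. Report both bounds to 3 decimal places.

[5.268, 7.088]

On the log scale the 50% interval is 1.81 ± 0.674 × 0.22 = [1.6616, 1.9584].
Exponentiate: [e^1.6616, e^1.9584] = [5.268, 7.088].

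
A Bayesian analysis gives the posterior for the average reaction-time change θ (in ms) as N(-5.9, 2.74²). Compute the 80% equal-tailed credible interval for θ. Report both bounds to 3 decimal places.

[-9.411, -2.389]

The posterior is symmetric, so the 80% equal-tailed interval is θ = -5.9 ± z·2.74 with z = 1.282.
Half-width: 1.282 × 2.74 = 3.511.
-5.9 − 3.511 = -9.411; -5.9 + 3.511 = -2.389.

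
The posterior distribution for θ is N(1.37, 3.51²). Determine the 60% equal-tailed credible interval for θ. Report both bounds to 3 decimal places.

The posterior is symmetric, so the 60% equal-tailed interval is θ = 1.37 ± z·3.51 with z = 0.842.
Half-width: 0.842 × 3.51 = 2.954.
1.37 − 2.954 = -1.584; 1.37 + 2.954 = 4.324.

[-1.584, 4.324]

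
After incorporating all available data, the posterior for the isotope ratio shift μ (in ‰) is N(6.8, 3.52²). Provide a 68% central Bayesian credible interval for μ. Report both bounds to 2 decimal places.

The posterior is symmetric, so the 68% equal-tailed interval is μ = 6.8 ± z·3.52 with z = 0.994.
Half-width: 0.994 × 3.52 = 3.50.
6.8 − 3.50 = 3.30; 6.8 + 3.50 = 10.30.

[3.30, 10.30]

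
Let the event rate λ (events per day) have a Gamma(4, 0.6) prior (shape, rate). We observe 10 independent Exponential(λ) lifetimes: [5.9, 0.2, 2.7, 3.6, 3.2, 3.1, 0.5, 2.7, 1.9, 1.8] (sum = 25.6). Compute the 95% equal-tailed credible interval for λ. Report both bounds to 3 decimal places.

[0.292, 0.848]

Posterior: Gamma(4+10, 0.6+25.6) = Gamma(14, 26.2) (shape, rate).
Equal-tailed 95% interval: Gamma(14, 26.2) quantiles at 0.025 and 0.975.
Posterior mean ≈ 0.534, SD ≈ 0.143; a Normal approximation gives roughly [0.254, 0.814].
Exact: lower = 0.292; upper = 0.848.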